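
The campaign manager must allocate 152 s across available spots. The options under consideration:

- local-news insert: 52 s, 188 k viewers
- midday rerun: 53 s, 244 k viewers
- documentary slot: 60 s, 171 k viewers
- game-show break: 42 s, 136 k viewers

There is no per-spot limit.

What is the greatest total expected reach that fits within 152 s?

624

By expected reach per s: midday rerun 4.60, local-news insert 3.62, game-show break 3.24, documentary slot 2.85 lead.
Best packing: 2×midday rerun + game-show break — 148 s, 624 total.
That's the maximum — no swap from here does better than 624.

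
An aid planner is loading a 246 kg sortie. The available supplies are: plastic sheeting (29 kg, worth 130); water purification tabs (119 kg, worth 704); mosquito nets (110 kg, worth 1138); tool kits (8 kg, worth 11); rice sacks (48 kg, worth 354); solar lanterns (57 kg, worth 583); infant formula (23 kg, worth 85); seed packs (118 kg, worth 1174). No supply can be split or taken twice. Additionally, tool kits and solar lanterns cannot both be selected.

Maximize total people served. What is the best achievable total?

2323

Ranking by ratio (people served/kg): mosquito nets 10.35, solar lanterns 10.23, seed packs 9.95, rice sacks 7.38.
The ratio heuristic lands on plastic sheeting + mosquito nets + rice sacks + solar lanterns (2205) but leaves 2 kg idle.
But mosquito nets + tool kits + seed packs fits in 236 kg and reaches 2323.
Next best is mosquito nets + seed packs at 2312 (228 kg) — short by 11.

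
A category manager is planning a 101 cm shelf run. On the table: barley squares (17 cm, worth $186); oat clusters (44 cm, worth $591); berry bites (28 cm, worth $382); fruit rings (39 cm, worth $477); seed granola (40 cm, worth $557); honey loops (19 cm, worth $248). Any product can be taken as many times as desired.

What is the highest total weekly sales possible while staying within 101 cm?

The ratio ordering already packs tightly: 2×seed granola + honey loops, 99 cm, 1362.
Nothing else within 101 cm beats 1362.

1362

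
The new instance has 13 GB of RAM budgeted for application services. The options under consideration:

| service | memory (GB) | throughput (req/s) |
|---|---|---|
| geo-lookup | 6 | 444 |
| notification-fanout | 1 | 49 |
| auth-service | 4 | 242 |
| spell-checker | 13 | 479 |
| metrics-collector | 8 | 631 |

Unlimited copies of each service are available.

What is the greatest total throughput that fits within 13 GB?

937

Taking the top-ratio services first gives notification-fanout + auth-service + metrics-collector for 922 (13 GB).
Replace auth-service and metrics-collector with 2×geo-lookup: the trade gains 15 net, giving 937 at 13 GB.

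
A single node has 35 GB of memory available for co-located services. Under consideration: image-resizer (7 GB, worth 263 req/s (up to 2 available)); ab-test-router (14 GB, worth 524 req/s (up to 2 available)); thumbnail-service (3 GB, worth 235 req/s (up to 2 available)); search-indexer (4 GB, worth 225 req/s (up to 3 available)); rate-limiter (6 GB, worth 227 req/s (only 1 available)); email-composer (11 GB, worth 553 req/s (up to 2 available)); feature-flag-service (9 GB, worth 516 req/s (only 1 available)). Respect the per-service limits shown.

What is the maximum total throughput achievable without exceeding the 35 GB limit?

1989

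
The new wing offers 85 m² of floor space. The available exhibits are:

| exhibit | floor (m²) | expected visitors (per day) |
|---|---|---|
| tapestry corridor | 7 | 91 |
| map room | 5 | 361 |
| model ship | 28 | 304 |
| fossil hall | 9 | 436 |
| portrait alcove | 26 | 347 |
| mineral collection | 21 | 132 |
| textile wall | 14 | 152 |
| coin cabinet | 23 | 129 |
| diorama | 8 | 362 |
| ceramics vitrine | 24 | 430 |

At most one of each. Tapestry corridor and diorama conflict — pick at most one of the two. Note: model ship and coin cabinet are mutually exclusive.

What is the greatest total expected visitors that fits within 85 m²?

1936

Density check — map room 72.20, fossil hall 48.44, diorama 45.25, ceramics vitrine 17.92 are the best per m².
Best packing: map room + fossil hall + portrait alcove + diorama + ceramics vitrine — 72 m², 1936 total.
Next best is map room + model ship + fossil hall + diorama + ceramics vitrine at 1893 (74 m²) — short by 43.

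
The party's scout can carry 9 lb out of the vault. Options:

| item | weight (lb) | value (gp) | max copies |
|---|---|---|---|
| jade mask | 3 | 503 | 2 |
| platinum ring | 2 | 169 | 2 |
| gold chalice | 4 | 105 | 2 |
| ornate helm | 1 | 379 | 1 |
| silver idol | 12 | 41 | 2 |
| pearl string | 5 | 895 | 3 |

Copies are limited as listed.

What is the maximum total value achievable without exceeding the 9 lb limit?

1777

The ratio ordering already packs tightly: jade mask + ornate helm + pearl string, 9 lb, 1777.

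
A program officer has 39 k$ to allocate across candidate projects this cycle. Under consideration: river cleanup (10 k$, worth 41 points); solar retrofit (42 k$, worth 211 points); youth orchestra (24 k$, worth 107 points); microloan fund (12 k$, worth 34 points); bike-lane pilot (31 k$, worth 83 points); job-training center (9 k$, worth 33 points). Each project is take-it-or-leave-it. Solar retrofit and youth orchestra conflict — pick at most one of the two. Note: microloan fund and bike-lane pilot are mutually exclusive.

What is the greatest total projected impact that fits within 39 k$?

Density check — solar retrofit 5.02, youth orchestra 4.46, river cleanup 4.10, job-training center 3.67 are the best per k$.
Taking river cleanup + youth orchestra: 34 k$ used, 148 in projected impact.

148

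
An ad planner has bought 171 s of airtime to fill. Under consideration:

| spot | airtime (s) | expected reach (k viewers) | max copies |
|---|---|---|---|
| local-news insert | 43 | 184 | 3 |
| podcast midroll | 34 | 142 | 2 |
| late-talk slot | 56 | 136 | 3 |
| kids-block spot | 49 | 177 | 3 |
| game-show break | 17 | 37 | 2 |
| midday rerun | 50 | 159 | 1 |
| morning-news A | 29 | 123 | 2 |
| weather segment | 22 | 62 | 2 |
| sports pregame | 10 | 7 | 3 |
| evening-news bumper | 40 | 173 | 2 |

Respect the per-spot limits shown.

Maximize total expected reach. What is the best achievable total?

725

Taking the top-ratio spots first gives 2×local-news insert + 2×evening-news bumper for 714 (166 s).
The 40 s tied up in evening-news bumper is better spent on local-news insert — total rises to 725 (169 s).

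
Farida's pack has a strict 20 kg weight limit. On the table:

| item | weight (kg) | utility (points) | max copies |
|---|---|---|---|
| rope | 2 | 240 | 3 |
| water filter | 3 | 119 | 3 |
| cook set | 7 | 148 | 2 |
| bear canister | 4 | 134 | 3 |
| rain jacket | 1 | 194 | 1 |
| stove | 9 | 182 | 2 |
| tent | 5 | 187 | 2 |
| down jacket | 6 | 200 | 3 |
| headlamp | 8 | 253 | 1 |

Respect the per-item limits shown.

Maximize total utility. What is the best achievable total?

A density-first pass picks 3×rope + 3×water filter + bear canister + rain jacket — 1405 at 20 kg.
Replace 2×water filter and bear canister with 2×tent: the trade gains 2 net, giving 1407 at 20 kg.

1407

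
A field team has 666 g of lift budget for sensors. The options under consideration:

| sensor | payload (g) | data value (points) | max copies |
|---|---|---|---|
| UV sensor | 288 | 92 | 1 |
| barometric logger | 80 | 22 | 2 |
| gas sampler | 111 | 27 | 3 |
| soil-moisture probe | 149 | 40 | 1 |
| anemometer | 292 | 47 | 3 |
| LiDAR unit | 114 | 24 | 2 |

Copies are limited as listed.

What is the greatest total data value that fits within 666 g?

186

Taking the top-ratio sensors first gives UV sensor + 2×barometric logger + soil-moisture probe for 176 (597 g).
Replace 2×barometric logger with 2×gas sampler: the trade gains 10 net, giving 186 at 659 g.
Every other selection either busts 666 g or exceeds an availability limit or fails to beat 186.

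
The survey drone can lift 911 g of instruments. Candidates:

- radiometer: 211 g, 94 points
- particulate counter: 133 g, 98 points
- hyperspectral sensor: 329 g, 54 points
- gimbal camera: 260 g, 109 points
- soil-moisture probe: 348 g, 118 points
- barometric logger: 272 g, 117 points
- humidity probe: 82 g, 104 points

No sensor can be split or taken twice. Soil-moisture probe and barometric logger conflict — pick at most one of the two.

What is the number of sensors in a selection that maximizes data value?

4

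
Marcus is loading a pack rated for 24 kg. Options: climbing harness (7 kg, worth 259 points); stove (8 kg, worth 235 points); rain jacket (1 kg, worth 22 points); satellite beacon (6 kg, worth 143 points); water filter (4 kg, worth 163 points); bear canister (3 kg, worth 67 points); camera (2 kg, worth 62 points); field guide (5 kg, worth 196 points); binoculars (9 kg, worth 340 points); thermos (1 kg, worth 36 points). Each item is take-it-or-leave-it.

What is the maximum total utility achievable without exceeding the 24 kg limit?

By utility per kg: water filter 40.75, field guide 39.20, binoculars 37.78, climbing harness 37.00 lead.
Greedy by ratio would take water filter + bear canister + camera + field guide + binoculars + thermos: 24 kg used, total 864.
Dropping water filter and bear canister frees 7 kg; slotting in climbing harness (7 kg) lifts the total to 893 at 24 kg.
Next best is climbing harness + rain jacket + water filter + camera + binoculars + thermos at 882 (24 kg) — short by 11.

893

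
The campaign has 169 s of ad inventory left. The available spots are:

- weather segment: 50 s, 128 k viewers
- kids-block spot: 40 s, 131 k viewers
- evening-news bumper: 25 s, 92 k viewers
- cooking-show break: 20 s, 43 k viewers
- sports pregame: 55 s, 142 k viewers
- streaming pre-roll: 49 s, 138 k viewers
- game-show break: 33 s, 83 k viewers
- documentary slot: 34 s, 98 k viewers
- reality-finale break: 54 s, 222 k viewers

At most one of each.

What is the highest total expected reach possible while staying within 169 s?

583

Taking the top-ratio spots first gives kids-block spot + evening-news bumper + documentary slot + reality-finale break for 543 (153 s).
The 34 s tied up in documentary slot is better spent on streaming pre-roll — total rises to 583 (168 s).
Runner-up weather segment + kids-block spot + evening-news bumper + reality-finale break tops out at 573.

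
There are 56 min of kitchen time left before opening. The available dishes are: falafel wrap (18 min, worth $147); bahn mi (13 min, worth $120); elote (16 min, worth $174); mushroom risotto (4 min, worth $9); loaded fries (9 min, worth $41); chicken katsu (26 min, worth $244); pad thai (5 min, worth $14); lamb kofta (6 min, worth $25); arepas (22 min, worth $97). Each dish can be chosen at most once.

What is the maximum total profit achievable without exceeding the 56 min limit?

538

Best packing: bahn mi + elote + chicken katsu — 55 min, 538 total.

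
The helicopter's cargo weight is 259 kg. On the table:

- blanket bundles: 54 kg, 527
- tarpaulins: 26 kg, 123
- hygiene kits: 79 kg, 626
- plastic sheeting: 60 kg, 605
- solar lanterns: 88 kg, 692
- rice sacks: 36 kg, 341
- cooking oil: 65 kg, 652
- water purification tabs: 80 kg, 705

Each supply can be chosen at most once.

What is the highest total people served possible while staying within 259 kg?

Greedy by ratio would take blanket bundles + tarpaulins + plastic sheeting + rice sacks + cooking oil: 241 kg used, total 2248.
Dropping tarpaulins and rice sacks frees 62 kg; slotting in water purification tabs (80 kg) lifts the total to 2489 at 259 kg.
The closest alternative, blanket bundles + hygiene kits + plastic sheeting + cooking oil, reaches only 2410.

2489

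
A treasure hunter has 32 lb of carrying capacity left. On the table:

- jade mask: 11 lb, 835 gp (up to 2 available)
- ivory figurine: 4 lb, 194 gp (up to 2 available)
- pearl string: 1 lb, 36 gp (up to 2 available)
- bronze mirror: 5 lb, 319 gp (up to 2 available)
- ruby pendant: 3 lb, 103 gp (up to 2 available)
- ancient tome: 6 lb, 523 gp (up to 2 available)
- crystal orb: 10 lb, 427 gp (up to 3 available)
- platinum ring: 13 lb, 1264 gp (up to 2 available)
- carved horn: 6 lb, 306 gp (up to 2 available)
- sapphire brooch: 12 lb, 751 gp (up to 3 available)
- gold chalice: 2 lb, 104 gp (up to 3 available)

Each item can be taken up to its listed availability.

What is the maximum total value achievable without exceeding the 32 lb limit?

3051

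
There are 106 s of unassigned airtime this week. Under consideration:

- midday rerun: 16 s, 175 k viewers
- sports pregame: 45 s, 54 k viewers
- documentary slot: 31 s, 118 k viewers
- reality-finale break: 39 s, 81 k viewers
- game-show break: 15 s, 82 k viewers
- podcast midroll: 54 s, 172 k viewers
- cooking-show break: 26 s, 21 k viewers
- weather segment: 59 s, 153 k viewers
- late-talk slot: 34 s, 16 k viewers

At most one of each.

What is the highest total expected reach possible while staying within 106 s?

The ratio heuristic lands on midday rerun + documentary slot + reality-finale break + game-show break (456) but leaves 5 s idle.
Dropping reality-finale break and game-show break frees 54 s; slotting in podcast midroll (54 s) lifts the total to 465 at 101 s.
The spare 5 s is too small for any remaining spot, and no exchange beats 465.

465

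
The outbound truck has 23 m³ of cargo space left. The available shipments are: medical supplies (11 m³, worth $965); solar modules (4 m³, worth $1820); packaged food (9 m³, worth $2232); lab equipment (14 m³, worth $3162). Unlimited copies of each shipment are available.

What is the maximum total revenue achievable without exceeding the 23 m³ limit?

9100

By revenue per m³: solar modules 455.00, packaged food 248.00, lab equipment 225.86 lead.
Best packing: 5×solar modules — 20 m³, 9100 total.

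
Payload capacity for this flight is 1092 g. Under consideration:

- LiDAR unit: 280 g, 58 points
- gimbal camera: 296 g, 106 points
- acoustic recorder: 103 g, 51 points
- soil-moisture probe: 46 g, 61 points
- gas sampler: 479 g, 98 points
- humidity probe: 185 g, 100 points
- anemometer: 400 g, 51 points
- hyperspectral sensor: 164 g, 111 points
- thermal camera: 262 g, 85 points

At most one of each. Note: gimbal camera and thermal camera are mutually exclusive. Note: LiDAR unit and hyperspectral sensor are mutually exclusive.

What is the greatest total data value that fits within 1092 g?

429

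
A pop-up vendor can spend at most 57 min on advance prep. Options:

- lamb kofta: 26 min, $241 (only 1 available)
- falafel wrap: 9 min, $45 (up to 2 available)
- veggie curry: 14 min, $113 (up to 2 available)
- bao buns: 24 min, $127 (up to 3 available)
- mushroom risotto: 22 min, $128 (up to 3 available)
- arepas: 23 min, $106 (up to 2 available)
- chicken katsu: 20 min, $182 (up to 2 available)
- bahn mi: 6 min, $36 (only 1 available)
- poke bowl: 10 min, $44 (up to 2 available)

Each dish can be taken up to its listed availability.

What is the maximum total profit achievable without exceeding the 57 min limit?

477

Filling by ratio: lamb kofta + chicken katsu + bahn mi for 459, with 5 min left unused.
Replace lamb kofta and bahn mi with veggie curry + chicken katsu: the trade gains 18 net, giving 477 at 54 min.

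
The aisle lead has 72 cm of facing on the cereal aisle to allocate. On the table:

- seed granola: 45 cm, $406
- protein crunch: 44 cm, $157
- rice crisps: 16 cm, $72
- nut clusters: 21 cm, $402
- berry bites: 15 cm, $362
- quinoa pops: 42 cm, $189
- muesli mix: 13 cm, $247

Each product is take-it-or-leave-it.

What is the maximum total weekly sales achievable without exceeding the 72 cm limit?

Rice crisps + nut clusters + berry bites + muesli mix uses 65 of the 72 cm and totals 1083.

1083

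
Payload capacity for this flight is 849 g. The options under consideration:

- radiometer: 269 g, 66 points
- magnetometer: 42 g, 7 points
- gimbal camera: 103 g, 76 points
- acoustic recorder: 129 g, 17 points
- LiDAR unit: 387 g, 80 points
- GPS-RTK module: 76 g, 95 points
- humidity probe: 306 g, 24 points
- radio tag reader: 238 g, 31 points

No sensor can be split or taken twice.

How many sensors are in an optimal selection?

The maximum data value within 849 g is 317.
radiometer + gimbal camera + LiDAR unit + GPS-RTK module hits 317 at 835 g.
Any selection reaching 317 contains exactly 4 sensors.

4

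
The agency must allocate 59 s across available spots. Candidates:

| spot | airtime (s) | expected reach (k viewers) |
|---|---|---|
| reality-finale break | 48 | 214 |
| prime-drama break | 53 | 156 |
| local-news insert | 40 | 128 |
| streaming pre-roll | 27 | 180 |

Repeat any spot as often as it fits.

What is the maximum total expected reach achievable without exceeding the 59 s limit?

360

Ranking by ratio (expected reach/s): streaming pre-roll 6.67, reality-finale break 4.46, local-news insert 3.20, prime-drama break 2.94.
2×streaming pre-roll uses 54 of the 59 s and totals 360.
No other feasible combination exceeds 360.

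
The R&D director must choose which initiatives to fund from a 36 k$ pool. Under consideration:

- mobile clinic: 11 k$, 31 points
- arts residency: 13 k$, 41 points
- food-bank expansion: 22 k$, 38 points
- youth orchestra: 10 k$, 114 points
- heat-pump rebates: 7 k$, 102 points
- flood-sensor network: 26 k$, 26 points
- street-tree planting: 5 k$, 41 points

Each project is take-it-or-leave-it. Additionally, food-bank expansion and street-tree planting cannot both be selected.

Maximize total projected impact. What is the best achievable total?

298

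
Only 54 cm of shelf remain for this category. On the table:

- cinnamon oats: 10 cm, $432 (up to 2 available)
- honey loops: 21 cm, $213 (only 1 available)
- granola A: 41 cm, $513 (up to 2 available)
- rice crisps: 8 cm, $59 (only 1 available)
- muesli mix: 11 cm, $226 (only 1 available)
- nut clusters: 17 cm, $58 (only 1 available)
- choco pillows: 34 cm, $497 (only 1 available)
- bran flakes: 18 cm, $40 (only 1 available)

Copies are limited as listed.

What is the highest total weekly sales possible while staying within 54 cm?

1361

A density-first pass picks 2×cinnamon oats + honey loops + muesli mix — 1303 at 52 cm.
Dropping honey loops and muesli mix frees 32 cm; slotting in choco pillows (34 cm) lifts the total to 1361 at 54 cm.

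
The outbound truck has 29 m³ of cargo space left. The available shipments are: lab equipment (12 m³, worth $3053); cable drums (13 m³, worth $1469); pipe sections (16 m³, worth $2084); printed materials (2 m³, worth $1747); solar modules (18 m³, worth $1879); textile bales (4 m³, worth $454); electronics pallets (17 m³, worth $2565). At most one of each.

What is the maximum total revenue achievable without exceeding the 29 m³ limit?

6269

The ratio heuristic lands on lab equipment + printed materials + textile bales (5254) but leaves 11 m³ idle.
The 4 m³ tied up in textile bales is better spent on cable drums — total rises to 6269 (27 m³).
The spare 2 m³ is too small for any remaining shipment, and no exchange beats 6269.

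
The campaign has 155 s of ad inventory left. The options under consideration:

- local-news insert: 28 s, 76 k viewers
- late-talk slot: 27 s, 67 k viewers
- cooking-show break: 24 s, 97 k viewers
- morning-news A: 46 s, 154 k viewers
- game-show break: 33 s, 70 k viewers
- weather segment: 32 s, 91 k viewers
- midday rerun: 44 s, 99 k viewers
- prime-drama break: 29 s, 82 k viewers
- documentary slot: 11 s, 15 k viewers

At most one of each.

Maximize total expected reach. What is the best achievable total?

476

By expected reach per s: cooking-show break 4.04, morning-news A 3.35, weather segment 2.84, prime-drama break 2.83 lead.
Greedy by ratio would take cooking-show break + morning-news A + weather segment + prime-drama break + documentary slot: 142 s used, total 439.
Replace weather segment and documentary slot with local-news insert + late-talk slot: the trade gains 37 net, giving 476 at 154 s.
Every other selection either busts 155 s or fails to beat 476.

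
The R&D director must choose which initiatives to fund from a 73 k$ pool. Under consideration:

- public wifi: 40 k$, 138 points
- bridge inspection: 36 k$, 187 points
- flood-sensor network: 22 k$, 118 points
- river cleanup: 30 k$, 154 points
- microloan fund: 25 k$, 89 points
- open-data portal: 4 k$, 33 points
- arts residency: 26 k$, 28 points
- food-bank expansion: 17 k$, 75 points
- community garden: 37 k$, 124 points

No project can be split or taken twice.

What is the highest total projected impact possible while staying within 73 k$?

380

Density check — open-data portal 8.25, flood-sensor network 5.36, bridge inspection 5.19 are the best per k$.
Greedy by ratio would take bridge inspection + flood-sensor network + open-data portal: 62 k$ used, total 338.
Dropping bridge inspection frees 36 k$; slotting in river cleanup + food-bank expansion (47 k$) lifts the total to 380 at 73 k$.
That's the maximum — no swap from here does better than 380.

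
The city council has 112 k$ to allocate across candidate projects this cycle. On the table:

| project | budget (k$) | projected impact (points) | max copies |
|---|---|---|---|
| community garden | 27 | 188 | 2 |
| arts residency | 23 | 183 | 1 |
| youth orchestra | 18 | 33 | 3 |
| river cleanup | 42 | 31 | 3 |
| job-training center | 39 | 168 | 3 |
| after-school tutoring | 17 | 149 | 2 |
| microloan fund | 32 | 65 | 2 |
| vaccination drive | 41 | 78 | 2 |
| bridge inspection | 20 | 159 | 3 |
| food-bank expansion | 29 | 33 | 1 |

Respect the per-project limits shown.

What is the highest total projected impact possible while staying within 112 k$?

Ranking by ratio (projected impact/k$): after-school tutoring 8.76, arts residency 7.96, bridge inspection 7.95, community garden 6.96.
Filling by ratio: arts residency + 2×after-school tutoring + 2×bridge inspection for 799, with 15 k$ left unused.
Dropping 2×bridge inspection frees 40 k$; slotting in 2×community garden (54 k$) lifts the total to 857 at 111 k$.

857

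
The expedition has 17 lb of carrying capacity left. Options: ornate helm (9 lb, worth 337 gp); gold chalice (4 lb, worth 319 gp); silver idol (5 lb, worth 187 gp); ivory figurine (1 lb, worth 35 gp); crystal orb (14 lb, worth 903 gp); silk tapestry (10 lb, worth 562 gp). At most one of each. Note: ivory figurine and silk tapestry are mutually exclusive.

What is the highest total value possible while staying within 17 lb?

938

Ranking by ratio (value/lb): gold chalice 79.75, crystal orb 64.50, silk tapestry 56.20, ornate helm 37.44.
Ivory figurine + crystal orb uses 15 of the 17 lb and totals 938.
That's the maximum — no feasible swap from here does better than 938.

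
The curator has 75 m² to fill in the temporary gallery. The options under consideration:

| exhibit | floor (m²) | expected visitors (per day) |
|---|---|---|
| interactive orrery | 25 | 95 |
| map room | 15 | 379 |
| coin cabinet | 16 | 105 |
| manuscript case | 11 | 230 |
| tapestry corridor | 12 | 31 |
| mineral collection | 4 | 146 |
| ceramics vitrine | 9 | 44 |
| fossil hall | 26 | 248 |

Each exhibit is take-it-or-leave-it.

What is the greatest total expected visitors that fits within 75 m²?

By expected visitors per m²: mineral collection 36.50, map room 25.27, manuscript case 20.91 lead.
Map room + coin cabinet + manuscript case + mineral collection + fossil hall uses 72 of the 75 m² and totals 1108.
The spare 3 m² is too small for any remaining exhibit, and no exchange beats 1108.

1108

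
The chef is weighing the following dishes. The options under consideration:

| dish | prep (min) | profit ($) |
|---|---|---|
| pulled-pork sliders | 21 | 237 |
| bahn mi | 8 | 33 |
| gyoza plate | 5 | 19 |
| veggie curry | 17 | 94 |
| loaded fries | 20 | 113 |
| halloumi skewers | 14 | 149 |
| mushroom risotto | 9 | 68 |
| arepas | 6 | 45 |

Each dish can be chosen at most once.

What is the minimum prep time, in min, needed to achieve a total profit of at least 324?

Minimise min subject to total profit ≥ 324.
pulled-pork sliders + halloumi skewers reaches 386 using 35 min.
Any bundle with less than 35 min falls short of 324.

35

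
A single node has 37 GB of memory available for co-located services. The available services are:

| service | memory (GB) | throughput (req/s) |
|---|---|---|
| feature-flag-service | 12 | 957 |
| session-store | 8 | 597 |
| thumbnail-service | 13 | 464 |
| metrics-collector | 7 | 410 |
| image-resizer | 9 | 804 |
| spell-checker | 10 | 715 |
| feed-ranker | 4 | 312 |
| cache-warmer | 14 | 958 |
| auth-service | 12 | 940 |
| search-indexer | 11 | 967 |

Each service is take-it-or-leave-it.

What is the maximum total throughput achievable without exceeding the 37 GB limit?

3040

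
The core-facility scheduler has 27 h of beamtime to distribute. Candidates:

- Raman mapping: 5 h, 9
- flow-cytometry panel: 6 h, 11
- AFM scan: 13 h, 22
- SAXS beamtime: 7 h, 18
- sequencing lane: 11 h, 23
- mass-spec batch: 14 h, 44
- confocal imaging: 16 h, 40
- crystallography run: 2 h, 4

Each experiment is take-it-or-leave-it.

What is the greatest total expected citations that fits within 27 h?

By expected citations per h: mass-spec batch 3.14, SAXS beamtime 2.57, confocal imaging 2.50, sequencing lane 2.09 lead.
Filling by ratio: SAXS beamtime + mass-spec batch + crystallography run for 66, with 4 h left unused.
The 2 h tied up in crystallography run is better spent on flow-cytometry panel — total rises to 73 (27 h).
Every other selection either busts 27 h or fails to beat 73.

73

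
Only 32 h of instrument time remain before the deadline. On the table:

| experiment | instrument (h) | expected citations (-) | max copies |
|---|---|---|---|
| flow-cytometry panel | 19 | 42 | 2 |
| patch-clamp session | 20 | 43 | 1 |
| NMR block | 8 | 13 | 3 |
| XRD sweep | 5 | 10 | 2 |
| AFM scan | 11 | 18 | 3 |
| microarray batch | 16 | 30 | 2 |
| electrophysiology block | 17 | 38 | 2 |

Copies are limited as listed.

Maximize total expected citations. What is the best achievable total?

65

Greedy by ratio would take 2×XRD sweep + electrophysiology block: 27 h used, total 58.
Replace XRD sweep and electrophysiology block with flow-cytometry panel + NMR block: the trade gains 7 net, giving 65 at 32 h.
Every other selection either busts 32 h or exceeds an availability limit or fails to beat 65.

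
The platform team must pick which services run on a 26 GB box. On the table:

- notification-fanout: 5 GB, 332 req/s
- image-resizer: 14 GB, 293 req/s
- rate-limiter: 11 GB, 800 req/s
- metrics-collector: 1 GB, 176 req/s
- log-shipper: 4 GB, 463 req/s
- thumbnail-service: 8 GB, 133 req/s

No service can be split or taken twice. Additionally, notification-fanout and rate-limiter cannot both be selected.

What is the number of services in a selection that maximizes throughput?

Best achievable throughput is 1572.
For example rate-limiter + metrics-collector + log-shipper + thumbnail-service achieves it, using 24 GB.
Any selection reaching 1572 contains exactly 4 services.

4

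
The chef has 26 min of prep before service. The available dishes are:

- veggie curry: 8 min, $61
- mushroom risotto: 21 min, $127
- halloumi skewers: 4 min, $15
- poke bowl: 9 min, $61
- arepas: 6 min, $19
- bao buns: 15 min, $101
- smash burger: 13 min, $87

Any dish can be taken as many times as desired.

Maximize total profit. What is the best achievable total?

The ratio ordering already packs tightly: 3×veggie curry, 24 min, 183.
That's the maximum — no swap from here does better than 183.

183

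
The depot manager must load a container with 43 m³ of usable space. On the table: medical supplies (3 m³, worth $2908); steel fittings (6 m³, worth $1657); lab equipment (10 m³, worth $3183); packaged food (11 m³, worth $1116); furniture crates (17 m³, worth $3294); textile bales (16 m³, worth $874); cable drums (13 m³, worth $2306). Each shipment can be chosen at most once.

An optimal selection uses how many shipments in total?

4

The maximum revenue within 43 m³ is 11691.
For example medical supplies + lab equipment + furniture crates + cable drums achieves it, using 43 m³.
Every optimal selection uses 4 shipments.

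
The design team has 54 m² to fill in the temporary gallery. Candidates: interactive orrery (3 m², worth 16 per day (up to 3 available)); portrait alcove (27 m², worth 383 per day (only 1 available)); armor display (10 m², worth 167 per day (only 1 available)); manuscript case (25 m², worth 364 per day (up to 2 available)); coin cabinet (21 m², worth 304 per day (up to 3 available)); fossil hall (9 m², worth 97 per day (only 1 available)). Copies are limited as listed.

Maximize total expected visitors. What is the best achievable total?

Filling by ratio: 3×interactive orrery + armor display + manuscript case + fossil hall for 676, with 1 m² left unused.
The 43 m² tied up in 3×interactive orrery and manuscript case and fossil hall is better spent on 2×coin cabinet — total rises to 775 (52 m²).
The spare 2 m² is too small for any remaining exhibit, and no exchange beats 775.

775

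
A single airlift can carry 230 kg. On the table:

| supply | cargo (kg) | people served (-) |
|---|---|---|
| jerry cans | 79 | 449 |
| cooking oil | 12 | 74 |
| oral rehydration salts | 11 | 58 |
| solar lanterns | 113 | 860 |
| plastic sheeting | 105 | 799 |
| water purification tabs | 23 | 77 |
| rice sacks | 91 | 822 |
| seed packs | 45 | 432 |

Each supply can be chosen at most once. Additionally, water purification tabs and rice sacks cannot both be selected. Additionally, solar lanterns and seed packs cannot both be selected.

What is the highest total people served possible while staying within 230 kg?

The ratio heuristic lands on jerry cans + cooking oil + rice sacks + seed packs (1777) but leaves 3 kg idle.
The 124 kg tied up in jerry cans and seed packs is better spent on oral rehydration salts + solar lanterns — total rises to 1814 (227 kg).

1814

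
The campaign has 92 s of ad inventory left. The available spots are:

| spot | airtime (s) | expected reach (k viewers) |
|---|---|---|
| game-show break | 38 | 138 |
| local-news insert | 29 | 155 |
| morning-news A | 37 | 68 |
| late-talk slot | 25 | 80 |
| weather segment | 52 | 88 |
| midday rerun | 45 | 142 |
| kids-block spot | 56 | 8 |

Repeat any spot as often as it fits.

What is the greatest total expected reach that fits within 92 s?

By expected reach per s: local-news insert 5.34, game-show break 3.63, late-talk slot 3.20, midday rerun 3.16 lead.
Best packing: 3×local-news insert — 87 s, 465 total.
The spare 5 s is too small for any remaining spot, and no exchange beats 465.

465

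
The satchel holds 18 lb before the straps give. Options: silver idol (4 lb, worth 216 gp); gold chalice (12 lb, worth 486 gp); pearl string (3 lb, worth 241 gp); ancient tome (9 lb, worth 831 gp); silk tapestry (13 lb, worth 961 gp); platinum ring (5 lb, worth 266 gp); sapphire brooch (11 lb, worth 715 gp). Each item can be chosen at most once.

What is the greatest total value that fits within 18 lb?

1338

By value per lb: ancient tome 92.33, pearl string 80.33, silk tapestry 73.92, sapphire brooch 65.00 lead.
Taking the top-ratio items first gives silver idol + pearl string + ancient tome for 1288 (16 lb).
The 4 lb tied up in silver idol is better spent on platinum ring — total rises to 1338 (17 lb).
Runner-up silver idol + ancient tome + platinum ring tops out at 1313.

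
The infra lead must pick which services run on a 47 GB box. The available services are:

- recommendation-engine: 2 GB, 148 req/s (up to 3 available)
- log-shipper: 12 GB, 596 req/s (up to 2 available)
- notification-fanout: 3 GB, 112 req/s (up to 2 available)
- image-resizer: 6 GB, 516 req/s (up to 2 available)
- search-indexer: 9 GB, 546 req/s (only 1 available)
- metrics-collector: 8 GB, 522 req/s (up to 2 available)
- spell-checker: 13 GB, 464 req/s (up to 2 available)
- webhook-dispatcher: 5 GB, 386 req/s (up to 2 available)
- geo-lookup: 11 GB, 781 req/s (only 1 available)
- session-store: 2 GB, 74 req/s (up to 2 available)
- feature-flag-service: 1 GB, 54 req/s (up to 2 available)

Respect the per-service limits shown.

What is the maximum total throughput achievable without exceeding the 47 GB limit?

3551

Ranking by ratio (throughput/GB): image-resizer 86.00, webhook-dispatcher 77.20, recommendation-engine 74.00.
Best packing: 3×recommendation-engine + 2×image-resizer + metrics-collector + 2×webhook-dispatcher + geo-lookup — 47 GB, 3551 total.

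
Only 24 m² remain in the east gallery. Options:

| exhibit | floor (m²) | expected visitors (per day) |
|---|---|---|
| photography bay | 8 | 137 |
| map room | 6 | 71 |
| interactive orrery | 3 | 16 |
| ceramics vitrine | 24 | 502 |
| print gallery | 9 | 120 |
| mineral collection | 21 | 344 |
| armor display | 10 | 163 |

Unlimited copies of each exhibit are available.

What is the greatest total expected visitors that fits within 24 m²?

502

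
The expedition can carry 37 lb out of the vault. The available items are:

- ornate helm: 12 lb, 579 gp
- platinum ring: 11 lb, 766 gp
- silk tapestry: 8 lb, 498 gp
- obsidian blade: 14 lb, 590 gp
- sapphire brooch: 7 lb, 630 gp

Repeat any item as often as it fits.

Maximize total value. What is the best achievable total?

5×sapphire brooch uses 35 of the 37 lb and totals 3150.
Nothing else within 37 lb beats 3150.

3150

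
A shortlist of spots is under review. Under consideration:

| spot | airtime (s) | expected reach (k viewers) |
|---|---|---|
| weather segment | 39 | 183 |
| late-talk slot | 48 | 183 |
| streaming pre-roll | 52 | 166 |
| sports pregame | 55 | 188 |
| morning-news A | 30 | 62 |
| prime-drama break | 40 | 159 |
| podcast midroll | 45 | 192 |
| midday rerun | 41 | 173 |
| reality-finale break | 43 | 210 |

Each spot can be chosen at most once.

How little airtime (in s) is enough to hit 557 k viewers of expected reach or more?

Look for the lowest-airtime combination reaching 557.
weather segment + midday rerun + reality-finale break reaches 566 using 123 s.
Any bundle with less than 123 s falls short of 557.

123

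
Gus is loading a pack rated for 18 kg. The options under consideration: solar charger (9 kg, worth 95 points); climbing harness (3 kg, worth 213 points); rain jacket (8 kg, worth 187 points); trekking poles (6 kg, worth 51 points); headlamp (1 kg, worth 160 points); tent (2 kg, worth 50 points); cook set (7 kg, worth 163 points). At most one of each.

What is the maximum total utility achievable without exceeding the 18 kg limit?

611

The ratio heuristic lands on climbing harness + rain jacket + headlamp + tent (610) but leaves 4 kg idle.
The 2 kg tied up in tent is better spent on trekking poles — total rises to 611 (18 kg).
Runner-up climbing harness + rain jacket + headlamp + tent tops out at 610.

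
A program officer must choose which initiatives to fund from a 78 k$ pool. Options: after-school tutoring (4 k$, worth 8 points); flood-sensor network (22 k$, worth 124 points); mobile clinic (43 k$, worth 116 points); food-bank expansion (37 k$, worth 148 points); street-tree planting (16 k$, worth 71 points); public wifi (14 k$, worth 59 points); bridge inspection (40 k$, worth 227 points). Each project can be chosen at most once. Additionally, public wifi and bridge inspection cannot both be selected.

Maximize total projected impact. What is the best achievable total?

422

Ranking by ratio (projected impact/k$): bridge inspection 5.67, flood-sensor network 5.64, street-tree planting 4.44, public wifi 4.21.
Flood-sensor network + street-tree planting + bridge inspection uses 78 of the 78 k$ and totals 422.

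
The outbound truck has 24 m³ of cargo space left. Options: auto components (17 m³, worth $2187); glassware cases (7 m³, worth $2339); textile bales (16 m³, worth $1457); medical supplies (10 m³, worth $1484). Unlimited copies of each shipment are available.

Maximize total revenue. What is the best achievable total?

Best packing: 3×glassware cases — 21 m³, 7017 total.

7017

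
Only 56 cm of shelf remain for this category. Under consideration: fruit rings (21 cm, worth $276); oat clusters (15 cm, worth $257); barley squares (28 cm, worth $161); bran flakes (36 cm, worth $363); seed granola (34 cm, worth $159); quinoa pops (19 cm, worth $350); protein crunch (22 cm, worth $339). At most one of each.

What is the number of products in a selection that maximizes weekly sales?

Best achievable weekly sales is 946.
One optimal bundle: oat clusters + quinoa pops + protein crunch (56 cm).
Every optimal selection uses 3 products.

3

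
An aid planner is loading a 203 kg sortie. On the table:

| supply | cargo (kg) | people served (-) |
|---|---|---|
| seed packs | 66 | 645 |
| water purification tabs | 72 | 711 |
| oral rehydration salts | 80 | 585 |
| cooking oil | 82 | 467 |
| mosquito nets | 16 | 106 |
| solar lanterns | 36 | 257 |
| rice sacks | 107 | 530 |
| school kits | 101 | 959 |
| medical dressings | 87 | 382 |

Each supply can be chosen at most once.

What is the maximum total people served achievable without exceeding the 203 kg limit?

1861

Greedy by ratio would take seed packs + water purification tabs + mosquito nets + solar lanterns: 190 kg used, total 1719.
Dropping water purification tabs and mosquito nets frees 88 kg; slotting in school kits (101 kg) lifts the total to 1861 at 203 kg.
The closest alternative, water purification tabs + mosquito nets + school kits, reaches only 1776.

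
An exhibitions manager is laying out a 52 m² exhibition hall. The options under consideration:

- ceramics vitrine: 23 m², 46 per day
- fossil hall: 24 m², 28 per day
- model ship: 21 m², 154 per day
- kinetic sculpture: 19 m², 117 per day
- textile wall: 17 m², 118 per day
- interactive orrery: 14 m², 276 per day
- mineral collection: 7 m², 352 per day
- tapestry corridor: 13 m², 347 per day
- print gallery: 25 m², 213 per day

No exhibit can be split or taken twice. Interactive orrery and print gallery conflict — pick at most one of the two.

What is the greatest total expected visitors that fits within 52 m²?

1093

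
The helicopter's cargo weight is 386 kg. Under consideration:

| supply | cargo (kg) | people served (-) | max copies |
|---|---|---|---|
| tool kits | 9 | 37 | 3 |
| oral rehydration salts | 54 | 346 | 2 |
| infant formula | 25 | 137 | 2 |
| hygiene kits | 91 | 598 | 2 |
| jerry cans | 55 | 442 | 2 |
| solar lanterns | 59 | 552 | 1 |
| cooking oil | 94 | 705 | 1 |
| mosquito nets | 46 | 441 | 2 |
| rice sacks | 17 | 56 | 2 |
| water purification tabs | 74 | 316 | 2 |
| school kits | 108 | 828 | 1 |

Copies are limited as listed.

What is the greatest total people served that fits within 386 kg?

3202

By people served per kg: mosquito nets 9.59, solar lanterns 9.36, jerry cans 8.04 lead.
Greedy by ratio would take tool kits + 2×jerry cans + solar lanterns + 2×mosquito nets + school kits: 378 kg used, total 3183.
Dropping tool kits frees 9 kg; slotting in rice sacks (17 kg) lifts the total to 3202 at 386 kg.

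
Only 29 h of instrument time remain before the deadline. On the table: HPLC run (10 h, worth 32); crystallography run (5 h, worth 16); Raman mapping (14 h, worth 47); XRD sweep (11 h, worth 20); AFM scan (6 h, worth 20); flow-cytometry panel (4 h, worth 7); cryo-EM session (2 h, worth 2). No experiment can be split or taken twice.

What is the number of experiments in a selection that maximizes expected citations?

3

Optimal total is 95.
For example HPLC run + crystallography run + Raman mapping achieves it, using 29 h.
Any selection reaching 95 contains exactly 3 experiments.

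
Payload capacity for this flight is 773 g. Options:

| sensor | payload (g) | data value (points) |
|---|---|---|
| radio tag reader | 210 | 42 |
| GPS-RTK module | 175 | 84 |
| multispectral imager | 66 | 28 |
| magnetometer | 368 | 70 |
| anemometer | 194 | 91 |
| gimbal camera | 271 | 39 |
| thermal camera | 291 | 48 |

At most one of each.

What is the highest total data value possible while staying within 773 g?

Greedy by ratio would take radio tag reader + GPS-RTK module + multispectral imager + anemometer: 645 g used, total 245.
The 210 g tied up in radio tag reader is better spent on thermal camera — total rises to 251 (726 g).
Next best is radio tag reader + GPS-RTK module + multispectral imager + anemometer at 245 (645 g) — short by 6.

251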